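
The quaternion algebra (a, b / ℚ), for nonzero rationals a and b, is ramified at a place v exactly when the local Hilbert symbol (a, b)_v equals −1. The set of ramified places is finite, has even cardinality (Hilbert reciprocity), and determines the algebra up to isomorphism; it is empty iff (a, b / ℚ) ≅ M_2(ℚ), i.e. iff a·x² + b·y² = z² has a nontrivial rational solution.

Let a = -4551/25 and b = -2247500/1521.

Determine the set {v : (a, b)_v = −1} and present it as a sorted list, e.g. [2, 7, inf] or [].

(a, b) ≡ (-4551, -899) mod (ℚ^×)²; places V = {2, 3, 5, 13, 29, 31, 37, 41, ∞}.
(a,b)_31: α=0, u≡30; β=1, v≡20 (mod 31); (30|31)=-1, (20|31)=+1; sign (−1)^0·-1^1·+1^0 = -1.
(a,b)_41: α=1, u≡30; β=0, v≡30 (mod 41); (30|41)=-1, (30|41)=-1; sign (−1)^0·-1^0·-1^1 = -1.
(a,b)_37: α=1, u≡1; β=0, v≡7 (mod 37); (1|37)=+1, (7|37)=+1; sign (−1)^0·+1^0·+1^1 = +1.
(a,b)_5: α=-2, u≡4; β=4, v≡4 (mod 5); (4|5)=+1, (4|5)=+1; sign (−1)^0·+1^4·+1^-2 = +1.
(a,b)_13: α=0, u≡1; β=-2, v≡2 (mod 13); (1|13)=+1, (2|13)=-1; sign (−1)^0·+1^-2·-1^0 = +1.
(a,b)_∞: sgn(-4551)=−, sgn(-899)=−, so -1.
(a,b)_29: α=0, u≡14; β=1, v≡8 (mod 29); (14|29)=-1, (8|29)=-1; sign (−1)^0·-1^1·-1^0 = -1.
(a,b)_3: α=1, u≡1; β=-2, v≡1 (mod 3); (1|3)=+1, (1|3)=+1; sign (−1)^0·+1^-2·+1^1 = +1.
(a,b)_2: α=0, β=2; u≡1, v≡5 (mod 8); ε(u)ε(v)=0·0, αω(v)=0·1, βω(u)=2·0; sum ≡ 0  ⇒  +1.
Ram(-4551, -899) = {29, 31, 41, ∞}; no ℚ_29-point on the conic.

[29, 31, 41, inf]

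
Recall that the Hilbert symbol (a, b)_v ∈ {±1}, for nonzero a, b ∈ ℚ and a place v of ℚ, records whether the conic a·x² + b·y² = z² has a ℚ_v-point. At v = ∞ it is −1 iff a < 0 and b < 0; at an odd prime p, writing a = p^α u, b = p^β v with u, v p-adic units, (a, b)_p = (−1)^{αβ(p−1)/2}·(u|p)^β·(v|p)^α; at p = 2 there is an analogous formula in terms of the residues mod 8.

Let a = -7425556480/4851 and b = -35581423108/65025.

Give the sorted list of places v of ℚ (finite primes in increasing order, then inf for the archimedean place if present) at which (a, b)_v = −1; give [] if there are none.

(a, b) ≡ (-1246355, -1500313) mod (ℚ^×)²; places V = {2, 3, 5, 7, 11, 17, 23, 31, 37, 41, 43, ∞}.
(a,b)_43: α=1, u≡6; β=1, v≡40 (mod 43); (6|43)=+1, (40|43)=+1; sign (−1)^1·+1^1·+1^1 = -1.
(a,b)_37: α=0, u≡3; β=1, v≡16 (mod 37); (3|37)=+1, (16|37)=+1; sign (−1)^0·+1^1·+1^0 = +1.
(a,b)_23: α=0, u≡20; β=1, v≡15 (mod 23); (20|23)=-1, (15|23)=-1; sign (−1)^0·-1^1·-1^0 = -1.
(a,b)_31: α=1, u≡19; β=0, v≡10 (mod 31); (19|31)=+1, (10|31)=+1; sign (−1)^0·+1^0·+1^1 = +1.
(a,b)_∞: sgn(-1246355)=−, sgn(-1500313)=−, so -1.
(a,b)_11: α=-1, u≡10; β=2, v≡6 (mod 11); (10|11)=-1, (6|11)=-1; sign (−1)^0·-1^2·-1^-1 = -1.
(a,b)_41: α=0, u≡20; β=1, v≡9 (mod 41); (20|41)=+1, (9|41)=+1; sign (−1)^0·+1^1·+1^0 = +1.
(a,b)_2: α=16, β=2; u≡5, v≡7 (mod 8); ε(u)ε(v)=0·1, αω(v)=16·0, βω(u)=2·1; sum ≡ 0  ⇒  +1.
(a,b)_7: α=-2, u≡1; β=2, v≡2 (mod 7); (1|7)=+1, (2|7)=+1; sign (−1)^0·+1^2·+1^-2 = +1.
(a,b)_17: α=1, u≡14; β=-2, v≡14 (mod 17); (14|17)=-1, (14|17)=-1; sign (−1)^0·-1^-2·-1^1 = -1.
(a,b)_5: α=1, u≡4; β=-2, v≡2 (mod 5); (4|5)=+1, (2|5)=-1; sign (−1)^0·+1^-2·-1^1 = -1.
(a,b)_3: α=-2, u≡1; β=-2, v≡2 (mod 3); (1|3)=+1, (2|3)=-1; sign (−1)^0·+1^-2·-1^-2 = +1.
|Ram(-1246355, -1500313)| = 6, even; anisotropic at {5, 11, 17, 23, 43, ∞}.

[5, 11, 17, 23, 43, inf]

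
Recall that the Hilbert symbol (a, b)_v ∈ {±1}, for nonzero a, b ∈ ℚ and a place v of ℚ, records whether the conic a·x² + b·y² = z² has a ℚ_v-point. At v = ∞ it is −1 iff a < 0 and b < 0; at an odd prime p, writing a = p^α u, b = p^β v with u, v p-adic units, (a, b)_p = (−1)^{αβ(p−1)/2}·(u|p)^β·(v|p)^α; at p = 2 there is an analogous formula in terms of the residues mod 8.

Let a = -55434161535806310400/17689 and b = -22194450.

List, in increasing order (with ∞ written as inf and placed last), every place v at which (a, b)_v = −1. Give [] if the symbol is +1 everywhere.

(a, b) ≡ (-25714, -98642) mod (ℚ^×)²; places V = {2, 3, 5, 7, 11, 13, 19, 23, 31, 37, 43, ∞}.
(a,b)_37: α=2, u≡11; β=1, v≡31 (mod 37); (11|37)=+1, (31|37)=-1; sign (−1)^0·+1^1·-1^2 = +1.
(a,b)_23: α=3, u≡13; β=0, v≡21 (mod 23); (13|23)=+1, (21|23)=-1; sign (−1)^0·+1^0·-1^3 = -1.
(a,b)_43: α=1, u≡14; β=1, v≡22 (mod 43); (14|43)=+1, (22|43)=-1; sign (−1)^1·+1^1·-1^1 = +1.
(a,b)_11: α=2, u≡9; β=0, v≡8 (mod 11); (9|11)=+1, (8|11)=-1; sign (−1)^0·+1^0·-1^2 = +1.
(a,b)_3: α=0, u≡2; β=2, v≡1 (mod 3); (2|3)=-1, (1|3)=+1; sign (−1)^0·-1^2·+1^0 = +1.
(a,b)_13: α=1, u≡5; β=0, v≡8 (mod 13); (5|13)=-1, (8|13)=-1; sign (−1)^0·-1^0·-1^1 = -1.
(a,b)_19: α=-2, u≡3; β=0, v≡1 (mod 19); (3|19)=-1, (1|19)=+1; sign (−1)^0·-1^0·+1^-2 = +1.
(a,b)_2: α=11, β=1; u≡7, v≡7 (mod 8); ε(u)ε(v)=1·1, αω(v)=11·0, βω(u)=1·0; sum ≡ 1  ⇒  -1.
(a,b)_7: α=-2, u≡1; β=0, v≡2 (mod 7); (1|7)=+1, (2|7)=+1; sign (−1)^0·+1^0·+1^-2 = +1.
(a,b)_∞: sgn(-25714)=−, sgn(-98642)=−, so -1.
(a,b)_5: α=2, u≡1; β=2, v≡2 (mod 5); (1|5)=+1, (2|5)=-1; sign (−1)^0·+1^2·-1^2 = +1.
(a,b)_31: α=2, u≡8; β=1, v≡26 (mod 31); (8|31)=+1, (26|31)=-1; sign (−1)^0·+1^1·-1^2 = +1.
|Ram(-25714, -98642)| = 4, even; anisotropic at {2, 13, 23, ∞}.

[2, 13, 23, inf]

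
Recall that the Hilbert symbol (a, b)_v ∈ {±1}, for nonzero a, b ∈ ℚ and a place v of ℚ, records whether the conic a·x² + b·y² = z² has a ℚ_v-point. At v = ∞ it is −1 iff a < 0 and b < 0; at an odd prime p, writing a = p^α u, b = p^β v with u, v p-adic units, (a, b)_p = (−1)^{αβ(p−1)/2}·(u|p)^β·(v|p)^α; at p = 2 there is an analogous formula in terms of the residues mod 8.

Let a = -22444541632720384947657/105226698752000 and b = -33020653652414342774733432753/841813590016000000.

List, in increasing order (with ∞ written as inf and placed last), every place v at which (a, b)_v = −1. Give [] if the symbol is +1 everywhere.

[2, 5, 17, 19, 29, inf]

Mod squares: a ≡ -85, b ≡ -290377. Check v ∈ {∞, 2, 3, 5, 7, 17, 19, 23, 29, 31}.
v=2: v_2(a)=-34, v_2(b)=-40; units ≡ 3, 7 (mod 8); ε·ε+αω+βω = 1·1+-34·0+-40·1 ≡ 1  ⇒  (a,b)_2 = -1.
v=5: a=5^-3·(≡3), b=5^-6·(≡3) mod 5; (3|5)=-1, (3|5)=-1; (−1)^{-3·-6·2}·(-1)^-6·(-1)^-3 = -1.
v=∞: -85 < 0 and -290377 < 0  ⇒  (a,b)_∞ = -1.
v=29: a=29^2·(≡10), b=29^3·(≡14) mod 29; (10|29)=-1, (14|29)=-1; (−1)^{2·3·14}·(-1)^3·(-1)^2 = -1.
v=7: a=7^-2·(≡3), b=7^-2·(≡1) mod 7; (3|7)=-1, (1|7)=+1; (−1)^{-2·-2·3}·(-1)^-2·(+1)^-2 = +1.
v=31: a=31^0·(≡7), b=31^1·(≡6) mod 31; (7|31)=+1, (6|31)=-1; (−1)^{0·1·15}·(+1)^1·(-1)^0 = +1.
v=23: a=23^4·(≡7), b=23^8·(≡10) mod 23; (7|23)=-1, (10|23)=-1; (−1)^{4·8·11}·(-1)^8·(-1)^4 = +1.
v=17: a=17^1·(≡5), b=17^1·(≡13) mod 17; (5|17)=-1, (13|17)=+1; (−1)^{1·1·8}·(-1)^1·(+1)^1 = -1.
v=3: a=3^16·(≡2), b=3^14·(≡2) mod 3; (2|3)=-1, (2|3)=-1; (−1)^{16·14·1}·(-1)^14·(-1)^16 = +1.
v=19: a=19^4·(≡3), b=19^3·(≡18) mod 19; (3|19)=-1, (18|19)=-1; (−1)^{4·3·9}·(-1)^3·(-1)^4 = -1.
(-85, -290377 / ℚ) ramifies at {2, 5, 17, 19, 29, ∞}: a division algebra.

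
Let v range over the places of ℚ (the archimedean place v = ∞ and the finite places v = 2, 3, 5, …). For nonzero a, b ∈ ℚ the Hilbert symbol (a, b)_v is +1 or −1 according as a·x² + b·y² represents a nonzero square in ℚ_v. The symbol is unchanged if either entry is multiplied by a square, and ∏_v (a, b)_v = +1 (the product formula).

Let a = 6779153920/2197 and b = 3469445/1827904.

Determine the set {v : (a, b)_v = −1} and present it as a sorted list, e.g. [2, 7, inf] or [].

[2, 5, 13, 17]

Mod squares: a ≡ 24310, b ≡ 5. Check v ∈ {∞, 2, 5, 7, 11, 13, 17}.
v=11: a=11^1·(≡2), b=11^0·(≡1) mod 11; (2|11)=-1, (1|11)=+1; (−1)^{1·0·5}·(-1)^0·(+1)^1 = +1.
v=17: a=17^3·(≡13), b=17^2·(≡12) mod 17; (13|17)=+1, (12|17)=-1; (−1)^{3·2·8}·(+1)^2·(-1)^3 = -1.
v=2: v_2(a)=9, v_2(b)=-6; units ≡ 3, 5 (mod 8); ε·ε+αω+βω = 1·0+9·1+-6·1 ≡ 1  ⇒  (a,b)_2 = -1.
v=5: a=5^1·(≡2), b=5^1·(≡1) mod 5; (2|5)=-1, (1|5)=+1; (−1)^{1·1·2}·(-1)^1·(+1)^1 = -1.
v=13: a=13^-3·(≡6), b=13^-4·(≡8) mod 13; (6|13)=-1, (8|13)=-1; (−1)^{-3·-4·6}·(-1)^-4·(-1)^-3 = -1.
v=∞: 24310 > 0 and 5 > 0  ⇒  (a,b)_∞ = +1.
v=7: a=7^2·(≡6), b=7^4·(≡3) mod 7; (6|7)=-1, (3|7)=-1; (−1)^{2·4·3}·(-1)^4·(-1)^2 = +1.
|Ram(24310, 5)| = 4, even; anisotropic at {2, 5, 13, 17}.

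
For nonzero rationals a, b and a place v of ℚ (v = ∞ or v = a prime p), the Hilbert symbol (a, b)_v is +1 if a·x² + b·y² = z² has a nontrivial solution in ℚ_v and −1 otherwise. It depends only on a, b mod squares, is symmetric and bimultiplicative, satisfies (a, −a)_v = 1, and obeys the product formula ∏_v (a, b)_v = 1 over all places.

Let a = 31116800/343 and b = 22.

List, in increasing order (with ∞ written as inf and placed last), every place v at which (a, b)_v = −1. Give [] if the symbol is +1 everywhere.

(a, b) ≡ (34034, 22) mod (ℚ^×)²; places V = {2, 5, 7, 11, 13, 17, ∞}.
(a,b)_13: α=1, u≡8; β=0, v≡9 (mod 13); (8|13)=-1, (9|13)=+1; sign (−1)^0·-1^0·+1^1 = +1.
(a,b)_2: α=9, β=1; u≡1, v≡3 (mod 8); ε(u)ε(v)=0·1, αω(v)=9·1, βω(u)=1·0; sum ≡ 1  ⇒  -1.
(a,b)_∞: sgn(34034)=+, sgn(22)=+, so +1.
(a,b)_7: α=-3, u≡1; β=0, v≡1 (mod 7); (1|7)=+1, (1|7)=+1; sign (−1)^0·+1^0·+1^-3 = +1.
(a,b)_17: α=1, u≡9; β=0, v≡5 (mod 17); (9|17)=+1, (5|17)=-1; sign (−1)^0·+1^0·-1^1 = -1.
(a,b)_11: α=1, u≡9; β=1, v≡2 (mod 11); (9|11)=+1, (2|11)=-1; sign (−1)^1·+1^1·-1^1 = +1.
(a,b)_5: α=2, u≡4; β=0, v≡2 (mod 5); (4|5)=+1, (2|5)=-1; sign (−1)^0·+1^0·-1^2 = +1.
|Ram(34034, 22)| = 2, even; anisotropic at {2, 17}.

[2, 17]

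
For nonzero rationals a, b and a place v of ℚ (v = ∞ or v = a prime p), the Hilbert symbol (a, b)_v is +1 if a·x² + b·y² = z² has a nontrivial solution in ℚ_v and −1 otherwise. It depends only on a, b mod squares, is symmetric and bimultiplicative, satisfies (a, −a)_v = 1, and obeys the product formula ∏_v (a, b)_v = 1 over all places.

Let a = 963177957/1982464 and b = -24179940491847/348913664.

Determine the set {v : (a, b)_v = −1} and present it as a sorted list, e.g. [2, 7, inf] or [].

Mod squares: a ≡ 53, b ≡ -957. Check v ∈ {∞, 2, 3, 7, 11, 29, 53}.
v=∞: 53 > 0 and -957 < 0  ⇒  (a,b)_∞ = +1.
v=29: a=29^2·(≡4), b=29^3·(≡28) mod 29; (4|29)=+1, (28|29)=+1; (−1)^{2·3·14}·(+1)^3·(+1)^2 = +1.
v=3: a=3^2·(≡2), b=3^1·(≡2) mod 3; (2|3)=-1, (2|3)=-1; (−1)^{2·1·1}·(-1)^1·(-1)^2 = -1.
v=2: v_2(a)=-14, v_2(b)=-18; units ≡ 5, 3 (mod 8); ε·ε+αω+βω = 0·1+-14·1+-18·1 ≡ 0  ⇒  (a,b)_2 = +1.
v=7: a=7^4·(≡1), b=7^6·(≡1) mod 7; (1|7)=+1, (1|7)=+1; (−1)^{4·6·3}·(+1)^6·(+1)^4 = +1.
v=53: a=53^1·(≡1), b=53^2·(≡48) mod 53; (1|53)=+1, (48|53)=-1; (−1)^{1·2·26}·(+1)^2·(-1)^1 = -1.
v=11: a=11^-2·(≡1), b=11^-3·(≡1) mod 11; (1|11)=+1, (1|11)=+1; (−1)^{-2·-3·5}·(+1)^-3·(+1)^-2 = +1.
(53, -957 / ℚ) ramifies at {3, 53}: a division algebra.

[3, 53]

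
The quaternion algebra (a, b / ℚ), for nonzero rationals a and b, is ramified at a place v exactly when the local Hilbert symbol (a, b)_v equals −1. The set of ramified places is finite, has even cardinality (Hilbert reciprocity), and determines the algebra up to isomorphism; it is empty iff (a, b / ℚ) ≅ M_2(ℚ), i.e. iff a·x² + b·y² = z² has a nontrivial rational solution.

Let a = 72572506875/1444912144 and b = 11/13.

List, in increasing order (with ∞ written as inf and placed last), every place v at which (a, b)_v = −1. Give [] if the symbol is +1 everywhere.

(a, b) ≡ (11, 143) mod (ℚ^×)²; places V = {2, 3, 5, 11, 13, 17, 19, 43, ∞}.
(a,b)_11: α=1, u≡9; β=1, v≡6 (mod 11); (9|11)=+1, (6|11)=-1; sign (−1)^1·+1^1·-1^1 = +1.
(a,b)_43: α=-2, u≡38; β=0, v≡24 (mod 43); (38|43)=+1, (24|43)=+1; sign (−1)^0·+1^0·+1^-2 = +1.
(a,b)_5: α=4, u≡4; β=0, v≡2 (mod 5); (4|5)=+1, (2|5)=-1; sign (−1)^0·+1^0·-1^4 = +1.
(a,b)_∞: sgn(11)=+, sgn(143)=+, so +1.
(a,b)_19: α=4, u≡9; β=0, v≡14 (mod 19); (9|19)=+1, (14|19)=-1; sign (−1)^0·+1^0·-1^4 = +1.
(a,b)_3: α=4, u≡2; β=0, v≡2 (mod 3); (2|3)=-1, (2|3)=-1; sign (−1)^0·-1^0·-1^4 = +1.
(a,b)_2: α=-4, β=0; u≡3, v≡7 (mod 8); ε(u)ε(v)=1·1, αω(v)=-4·0, βω(u)=0·1; sum ≡ 1  ⇒  -1.
(a,b)_13: α=-2, u≡11; β=-1, v≡11 (mod 13); (11|13)=-1, (11|13)=-1; sign (−1)^0·-1^-1·-1^-2 = -1.
(a,b)_17: α=-2, u≡10; β=0, v≡10 (mod 17); (10|17)=-1, (10|17)=-1; sign (−1)^0·-1^0·-1^-2 = +1.
|Ram(11, 143)| = 2, even; anisotropic at {2, 13}.

[2, 13]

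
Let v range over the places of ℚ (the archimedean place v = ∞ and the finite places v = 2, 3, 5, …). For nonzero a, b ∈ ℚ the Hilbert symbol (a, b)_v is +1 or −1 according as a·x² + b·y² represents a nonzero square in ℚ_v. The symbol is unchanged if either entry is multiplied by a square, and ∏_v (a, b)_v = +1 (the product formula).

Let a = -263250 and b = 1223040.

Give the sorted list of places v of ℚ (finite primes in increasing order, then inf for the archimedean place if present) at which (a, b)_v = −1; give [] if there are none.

[3, 5]

Mod squares: a ≡ -130, b ≡ 390. Check v ∈ {∞, 2, 3, 5, 7, 13}.
v=5: a=5^3·(≡4), b=5^1·(≡3) mod 5; (4|5)=+1, (3|5)=-1; (−1)^{3·1·2}·(+1)^1·(-1)^3 = -1.
v=2: v_2(a)=1, v_2(b)=7; units ≡ 7, 3 (mod 8); ε·ε+αω+βω = 1·1+1·1+7·0 ≡ 0  ⇒  (a,b)_2 = +1.
v=3: a=3^4·(≡2), b=3^1·(≡1) mod 3; (2|3)=-1, (1|3)=+1; (−1)^{4·1·1}·(-1)^1·(+1)^4 = -1.
v=∞: -130 < 0 and 390 > 0  ⇒  (a,b)_∞ = +1.
v=7: a=7^0·(≡6), b=7^2·(≡5) mod 7; (6|7)=-1, (5|7)=-1; (−1)^{0·2·3}·(-1)^2·(-1)^0 = +1.
v=13: a=13^1·(≡4), b=13^1·(≡12) mod 13; (4|13)=+1, (12|13)=+1; (−1)^{1·1·6}·(+1)^1·(+1)^1 = +1.
(-130, 390 / ℚ) ramifies at {3, 5}: a division algebra.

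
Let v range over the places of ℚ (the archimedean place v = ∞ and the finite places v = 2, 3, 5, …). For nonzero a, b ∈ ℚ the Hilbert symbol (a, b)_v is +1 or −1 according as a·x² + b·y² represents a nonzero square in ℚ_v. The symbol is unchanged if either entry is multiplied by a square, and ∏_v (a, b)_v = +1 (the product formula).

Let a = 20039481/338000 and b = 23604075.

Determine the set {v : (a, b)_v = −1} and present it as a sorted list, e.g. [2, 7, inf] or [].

(a, b) ≡ (2805, 3) mod (ℚ^×)²; places V = {2, 3, 5, 7, 11, 13, 17, ∞}.
(a,b)_2: α=-4, β=0; u≡5, v≡3 (mod 8); ε(u)ε(v)=0·1, αω(v)=-4·1, βω(u)=0·1; sum ≡ 0  ⇒  +1.
(a,b)_∞: sgn(2805)=+, sgn(3)=+, so +1.
(a,b)_17: α=1, u≡5; β=2, v≡7 (mod 17); (5|17)=-1, (7|17)=-1; sign (−1)^0·-1^2·-1^1 = -1.
(a,b)_7: α=2, u≡3; β=0, v≡5 (mod 7); (3|7)=-1, (5|7)=-1; sign (−1)^0·-1^0·-1^2 = +1.
(a,b)_13: α=-2, u≡3; β=0, v≡1 (mod 13); (3|13)=+1, (1|13)=+1; sign (−1)^0·+1^0·+1^-2 = +1.
(a,b)_11: α=1, u≡2; β=2, v≡1 (mod 11); (2|11)=-1, (1|11)=+1; sign (−1)^0·-1^2·+1^1 = +1.
(a,b)_3: α=7, u≡2; β=3, v≡1 (mod 3); (2|3)=-1, (1|3)=+1; sign (−1)^1·-1^3·+1^7 = +1.
(a,b)_5: α=-3, u≡4; β=2, v≡3 (mod 5); (4|5)=+1, (3|5)=-1; sign (−1)^0·+1^2·-1^-3 = -1.
|Ram(2805, 3)| = 2, even; anisotropic at {5, 17}.

[5, 17]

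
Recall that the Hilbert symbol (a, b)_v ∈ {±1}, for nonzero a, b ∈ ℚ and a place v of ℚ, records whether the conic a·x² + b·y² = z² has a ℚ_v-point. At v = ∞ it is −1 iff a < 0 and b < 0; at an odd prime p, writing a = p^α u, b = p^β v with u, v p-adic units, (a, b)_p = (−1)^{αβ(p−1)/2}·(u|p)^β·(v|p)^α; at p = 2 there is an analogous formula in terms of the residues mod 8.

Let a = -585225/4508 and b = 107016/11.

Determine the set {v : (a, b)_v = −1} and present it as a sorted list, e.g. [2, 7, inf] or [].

[7, 11]

Mod squares: a ≡ -23, b ≡ 6006. Check v ∈ {∞, 2, 3, 5, 7, 11, 13, 17, 23}.
v=13: a=13^0·(≡10), b=13^1·(≡5) mod 13; (10|13)=+1, (5|13)=-1; (−1)^{0·1·6}·(+1)^1·(-1)^0 = +1.
v=3: a=3^4·(≡1), b=3^1·(≡1) mod 3; (1|3)=+1, (1|3)=+1; (−1)^{4·1·1}·(+1)^1·(+1)^4 = +1.
v=7: a=7^-2·(≡3), b=7^3·(≡1) mod 7; (3|7)=-1, (1|7)=+1; (−1)^{-2·3·3}·(-1)^3·(+1)^-2 = -1.
v=5: a=5^2·(≡2), b=5^0·(≡1) mod 5; (2|5)=-1, (1|5)=+1; (−1)^{2·0·2}·(-1)^0·(+1)^2 = +1.
v=2: v_2(a)=-2, v_2(b)=3; units ≡ 1, 3 (mod 8); ε·ε+αω+βω = 0·1+-2·1+3·0 ≡ 0  ⇒  (a,b)_2 = +1.
v=17: a=17^2·(≡5), b=17^0·(≡14) mod 17; (5|17)=-1, (14|17)=-1; (−1)^{2·0·8}·(-1)^0·(-1)^2 = +1.
v=∞: -23 < 0 and 6006 > 0  ⇒  (a,b)_∞ = +1.
v=23: a=23^-1·(≡20), b=23^0·(≡6) mod 23; (20|23)=-1, (6|23)=+1; (−1)^{-1·0·11}·(-1)^0·(+1)^-1 = +1.
v=11: a=11^0·(≡7), b=11^-1·(≡8) mod 11; (7|11)=-1, (8|11)=-1; (−1)^{0·-1·5}·(-1)^-1·(-1)^0 = -1.
(-23, 6006 / ℚ) ramifies at {7, 11}: a division algebra.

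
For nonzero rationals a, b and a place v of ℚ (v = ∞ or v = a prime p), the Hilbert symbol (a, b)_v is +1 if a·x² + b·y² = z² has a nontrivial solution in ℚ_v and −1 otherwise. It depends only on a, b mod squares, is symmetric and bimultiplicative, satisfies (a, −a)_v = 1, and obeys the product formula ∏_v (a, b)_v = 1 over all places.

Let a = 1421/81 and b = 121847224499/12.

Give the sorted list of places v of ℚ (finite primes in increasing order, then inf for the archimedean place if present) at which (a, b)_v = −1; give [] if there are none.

[3, 11, 29, 31]

Mod squares: a ≡ 29, b ≡ 8870433. Check v ∈ {∞, 2, 3, 7, 11, 13, 23, 29, 31}.
v=23: a=23^0·(≡13), b=23^1·(≡21) mod 23; (13|23)=+1, (21|23)=-1; (−1)^{0·1·11}·(+1)^1·(-1)^0 = +1.
v=3: a=3^-4·(≡2), b=3^-1·(≡2) mod 3; (2|3)=-1, (2|3)=-1; (−1)^{-4·-1·1}·(-1)^-1·(-1)^-4 = -1.
v=13: a=13^0·(≡10), b=13^1·(≡12) mod 13; (10|13)=+1, (12|13)=+1; (−1)^{0·1·6}·(+1)^1·(+1)^0 = +1.
v=2: v_2(a)=0, v_2(b)=-2; units ≡ 5, 1 (mod 8); ε·ε+αω+βω = 0·0+0·0+-2·1 ≡ 0  ⇒  (a,b)_2 = +1.
v=31: a=31^0·(≡3), b=31^1·(≡26) mod 31; (3|31)=-1, (26|31)=-1; (−1)^{0·1·15}·(-1)^1·(-1)^0 = -1.
v=29: a=29^1·(≡16), b=29^3·(≡11) mod 29; (16|29)=+1, (11|29)=-1; (−1)^{1·3·14}·(+1)^3·(-1)^1 = -1.
v=∞: 29 > 0 and 8870433 > 0  ⇒  (a,b)_∞ = +1.
v=7: a=7^2·(≡2), b=7^2·(≡5) mod 7; (2|7)=+1, (5|7)=-1; (−1)^{2·2·3}·(+1)^2·(-1)^2 = +1.
v=11: a=11^0·(≡6), b=11^1·(≡4) mod 11; (6|11)=-1, (4|11)=+1; (−1)^{0·1·5}·(-1)^1·(+1)^0 = -1.
|Ram(29, 8870433)| = 4, even; anisotropic at {3, 11, 29, 31}.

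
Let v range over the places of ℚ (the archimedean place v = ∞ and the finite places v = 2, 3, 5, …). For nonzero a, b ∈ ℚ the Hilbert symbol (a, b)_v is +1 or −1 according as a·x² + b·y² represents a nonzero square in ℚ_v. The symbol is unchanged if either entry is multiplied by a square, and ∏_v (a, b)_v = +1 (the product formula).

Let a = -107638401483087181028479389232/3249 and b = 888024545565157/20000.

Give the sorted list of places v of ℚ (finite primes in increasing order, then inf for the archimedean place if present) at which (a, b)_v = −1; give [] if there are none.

[2, 13, 17, 31]

(a, b) ≡ (-403, 11594) mod (ℚ^×)²; places V = {2, 3, 5, 7, 11, 13, 17, 19, 23, 31, ∞}.
(a,b)_5: α=0, u≡2; β=-4, v≡1 (mod 5); (2|5)=-1, (1|5)=+1; sign (−1)^0·-1^-4·+1^0 = +1.
(a,b)_23: α=4, u≡20; β=2, v≡6 (mod 23); (20|23)=-1, (6|23)=+1; sign (−1)^0·-1^2·+1^4 = +1.
(a,b)_19: α=-2, u≡18; β=0, v≡4 (mod 19); (18|19)=-1, (4|19)=+1; sign (−1)^0·-1^0·+1^-2 = +1.
(a,b)_3: α=-2, u≡2; β=0, v≡2 (mod 3); (2|3)=-1, (2|3)=-1; sign (−1)^0·-1^0·-1^-2 = +1.
(a,b)_7: α=2, u≡3; β=2, v≡2 (mod 7); (3|7)=-1, (2|7)=+1; sign (−1)^0·-1^2·+1^2 = +1.
(a,b)_13: α=3, u≡7; β=2, v≡2 (mod 13); (7|13)=-1, (2|13)=-1; sign (−1)^0·-1^2·-1^3 = -1.
(a,b)_17: α=2, u≡3; β=3, v≡1 (mod 17); (3|17)=-1, (1|17)=+1; sign (−1)^0·-1^3·+1^2 = -1.
(a,b)_31: α=3, u≡9; β=1, v≡14 (mod 31); (9|31)=+1, (14|31)=+1; sign (−1)^1·+1^1·+1^3 = -1.
(a,b)_11: α=10, u≡1; β=3, v≡3 (mod 11); (1|11)=+1, (3|11)=+1; sign (−1)^0·+1^3·+1^10 = +1.
(a,b)_2: α=4, β=-5; u≡5, v≡5 (mod 8); ε(u)ε(v)=0·0, αω(v)=4·1, βω(u)=-5·1; sum ≡ 1  ⇒  -1.
(a,b)_∞: sgn(-403)=−, sgn(11594)=+, so +1.
|Ram(-403, 11594)| = 4, even; anisotropic at {2, 13, 17, 31}.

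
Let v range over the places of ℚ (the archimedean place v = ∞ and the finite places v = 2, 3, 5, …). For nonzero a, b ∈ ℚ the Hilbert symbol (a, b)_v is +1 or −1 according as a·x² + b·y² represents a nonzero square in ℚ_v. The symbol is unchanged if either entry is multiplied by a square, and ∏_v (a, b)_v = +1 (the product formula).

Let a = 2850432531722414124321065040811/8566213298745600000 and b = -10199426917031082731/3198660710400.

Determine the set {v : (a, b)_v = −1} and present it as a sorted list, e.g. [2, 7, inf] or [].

[2, 7, 11, 13]

Mod squares: a ≡ 910, b ≡ -11. Check v ∈ {∞, 2, 3, 5, 7, 11, 13, 23, 31}.
v=3: a=3^-14·(≡1), b=3^-10·(≡1) mod 3; (1|3)=+1, (1|3)=+1; (−1)^{-14·-10·1}·(+1)^-10·(+1)^-14 = +1.
v=23: a=23^-4·(≡9), b=23^-2·(≡4) mod 23; (9|23)=+1, (4|23)=+1; (−1)^{-4·-2·11}·(+1)^-2·(+1)^-4 = +1.
v=∞: 910 > 0 and -11 < 0  ⇒  (a,b)_∞ = +1.
v=13: a=13^5·(≡5), b=13^4·(≡11) mod 13; (5|13)=-1, (11|13)=-1; (−1)^{5·4·6}·(-1)^4·(-1)^5 = -1.
v=31: a=31^6·(≡26), b=31^4·(≡10) mod 31; (26|31)=-1, (10|31)=+1; (−1)^{6·4·15}·(-1)^4·(+1)^6 = +1.
v=7: a=7^9·(≡2), b=7^4·(≡6) mod 7; (2|7)=+1, (6|7)=-1; (−1)^{9·4·3}·(+1)^4·(-1)^9 = -1.
v=5: a=5^-5·(≡3), b=5^-2·(≡4) mod 5; (3|5)=-1, (4|5)=+1; (−1)^{-5·-2·2}·(-1)^-2·(+1)^-5 = +1.
v=11: a=11^8·(≡2), b=11^5·(≡2) mod 11; (2|11)=-1, (2|11)=-1; (−1)^{8·5·5}·(-1)^5·(-1)^8 = -1.
v=2: v_2(a)=-11, v_2(b)=-12; units ≡ 7, 5 (mod 8); ε·ε+αω+βω = 1·0+-11·1+-12·0 ≡ 1  ⇒  (a,b)_2 = -1.
Ram(910, -11) = {2, 7, 11, 13}; no ℚ_2-point on the conic.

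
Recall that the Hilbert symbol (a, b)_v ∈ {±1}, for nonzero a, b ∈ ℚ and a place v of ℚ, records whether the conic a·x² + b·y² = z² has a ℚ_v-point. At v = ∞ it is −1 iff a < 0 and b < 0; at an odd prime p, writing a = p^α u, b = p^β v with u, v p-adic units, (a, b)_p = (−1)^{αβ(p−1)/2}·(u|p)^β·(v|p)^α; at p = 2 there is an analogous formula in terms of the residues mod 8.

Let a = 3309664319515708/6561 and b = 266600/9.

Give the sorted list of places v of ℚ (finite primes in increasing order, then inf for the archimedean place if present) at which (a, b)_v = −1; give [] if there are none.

[7, 23, 31, 43]

Mod squares: a ≡ 3848383, b ≡ 2666. Check v ∈ {∞, 2, 3, 5, 7, 11, 23, 31, 41, 43, 53}.
v=5: a=5^0·(≡3), b=5^2·(≡1) mod 5; (3|5)=-1, (1|5)=+1; (−1)^{0·2·2}·(-1)^2·(+1)^0 = +1.
v=2: v_2(a)=2, v_2(b)=3; units ≡ 7, 5 (mod 8); ε·ε+αω+βω = 1·0+2·1+3·0 ≡ 0  ⇒  (a,b)_2 = +1.
v=3: a=3^-8·(≡1), b=3^-2·(≡2) mod 3; (1|3)=+1, (2|3)=-1; (−1)^{-8·-2·1}·(+1)^-2·(-1)^-8 = +1.
v=43: a=43^2·(≡19), b=43^1·(≡20) mod 43; (19|43)=-1, (20|43)=-1; (−1)^{2·1·21}·(-1)^1·(-1)^2 = -1.
v=11: a=11^3·(≡9), b=11^0·(≡9) mod 11; (9|11)=+1, (9|11)=+1; (−1)^{3·0·5}·(+1)^0·(+1)^3 = +1.
v=31: a=31^2·(≡11), b=31^1·(≡29) mod 31; (11|31)=-1, (29|31)=-1; (−1)^{2·1·15}·(-1)^1·(-1)^2 = -1.
v=∞: 3848383 > 0 and 2666 > 0  ⇒  (a,b)_∞ = +1.
v=41: a=41^1·(≡13), b=41^0·(≡2) mod 41; (13|41)=-1, (2|41)=+1; (−1)^{1·0·20}·(-1)^0·(+1)^1 = +1.
v=23: a=23^1·(≡7), b=23^0·(≡11) mod 23; (7|23)=-1, (11|23)=-1; (−1)^{1·0·11}·(-1)^0·(-1)^1 = -1.
v=53: a=53^1·(≡46), b=53^0·(≡7) mod 53; (46|53)=+1, (7|53)=+1; (−1)^{1·0·26}·(+1)^0·(+1)^1 = +1.
v=7: a=7^1·(≡3), b=7^0·(≡6) mod 7; (3|7)=-1, (6|7)=-1; (−1)^{1·0·3}·(-1)^0·(-1)^1 = -1.
Ram(3848383, 2666) = {7, 23, 31, 43}; no ℚ_7-point on the conic.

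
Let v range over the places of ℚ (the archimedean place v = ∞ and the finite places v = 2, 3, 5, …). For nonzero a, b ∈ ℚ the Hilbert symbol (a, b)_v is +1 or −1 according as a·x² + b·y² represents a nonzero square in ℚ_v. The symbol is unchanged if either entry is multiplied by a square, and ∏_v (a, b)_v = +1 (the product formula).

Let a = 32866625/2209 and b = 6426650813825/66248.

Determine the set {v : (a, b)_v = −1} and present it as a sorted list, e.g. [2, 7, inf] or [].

[11, 31, 41, 53]

Mod squares: a ≡ 10865, b ≡ 1481986. Check v ∈ {∞, 2, 5, 7, 11, 13, 19, 31, 41, 47, 53}.
v=2: v_2(a)=0, v_2(b)=-3; units ≡ 1, 1 (mod 8); ε·ε+αω+βω = 0·0+0·0+-3·0 ≡ 0  ⇒  (a,b)_2 = +1.
v=41: a=41^1·(≡26), b=41^1·(≡8) mod 41; (26|41)=-1, (8|41)=+1; (−1)^{1·1·20}·(-1)^1·(+1)^1 = -1.
v=31: a=31^0·(≡26), b=31^3·(≡8) mod 31; (26|31)=-1, (8|31)=+1; (−1)^{0·3·15}·(-1)^3·(+1)^0 = -1.
v=47: a=47^-2·(≡42), b=47^0·(≡15) mod 47; (42|47)=+1, (15|47)=-1; (−1)^{-2·0·23}·(+1)^0·(-1)^-2 = +1.
v=13: a=13^0·(≡1), b=13^-2·(≡4) mod 13; (1|13)=+1, (4|13)=+1; (−1)^{0·-2·6}·(+1)^-2·(+1)^0 = +1.
v=19: a=19^0·(≡9), b=19^2·(≡5) mod 19; (9|19)=+1, (5|19)=+1; (−1)^{0·2·9}·(+1)^2·(+1)^0 = +1.
v=11: a=11^2·(≡10), b=11^1·(≡4) mod 11; (10|11)=-1, (4|11)=+1; (−1)^{2·1·5}·(-1)^1·(+1)^2 = -1.
v=7: a=7^0·(≡2), b=7^-2·(≡4) mod 7; (2|7)=+1, (4|7)=+1; (−1)^{0·-2·3}·(+1)^-2·(+1)^0 = +1.
v=∞: 10865 > 0 and 1481986 > 0  ⇒  (a,b)_∞ = +1.
v=5: a=5^3·(≡2), b=5^2·(≡1) mod 5; (2|5)=-1, (1|5)=+1; (−1)^{3·2·2}·(-1)^2·(+1)^3 = +1.
v=53: a=53^1·(≡11), b=53^1·(≡21) mod 53; (11|53)=+1, (21|53)=-1; (−1)^{1·1·26}·(+1)^1·(-1)^1 = -1.
|Ram(10865, 1481986)| = 4, even; anisotropic at {11, 31, 41, 53}.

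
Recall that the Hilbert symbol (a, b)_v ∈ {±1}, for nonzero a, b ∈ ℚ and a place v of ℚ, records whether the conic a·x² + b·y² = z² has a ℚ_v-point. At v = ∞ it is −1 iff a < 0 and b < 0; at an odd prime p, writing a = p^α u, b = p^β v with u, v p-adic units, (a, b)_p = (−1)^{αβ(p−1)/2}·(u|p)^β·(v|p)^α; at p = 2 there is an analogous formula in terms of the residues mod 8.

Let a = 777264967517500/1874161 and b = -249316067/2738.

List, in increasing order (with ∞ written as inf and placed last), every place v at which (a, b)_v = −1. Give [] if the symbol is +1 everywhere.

[7, 11, 17, 23]

(a, b) ≡ (7, -60214) mod (ℚ^×)²; places V = {2, 5, 7, 11, 13, 17, 23, 37, ∞}.
(a,b)_23: α=2, u≡17; β=1, v≡2 (mod 23); (17|23)=-1, (2|23)=+1; sign (−1)^0·-1^1·+1^2 = -1.
(a,b)_37: α=-4, u≡28; β=-2, v≡17 (mod 37); (28|37)=+1, (17|37)=-1; sign (−1)^0·+1^-2·-1^-4 = +1.
(a,b)_13: α=0, u≡11; β=2, v≡11 (mod 13); (11|13)=-1, (11|13)=-1; sign (−1)^0·-1^2·-1^0 = +1.
(a,b)_2: α=2, β=-1; u≡7, v≡5 (mod 8); ε(u)ε(v)=1·0, αω(v)=2·1, βω(u)=-1·0; sum ≡ 0  ⇒  +1.
(a,b)_∞: sgn(7)=+, sgn(-60214)=−, so +1.
(a,b)_7: α=5, u≡1; β=3, v≡4 (mod 7); (1|7)=+1, (4|7)=+1; sign (−1)^1·+1^3·+1^5 = -1.
(a,b)_17: α=2, u≡6; β=1, v≡11 (mod 17); (6|17)=-1, (11|17)=-1; sign (−1)^0·-1^1·-1^2 = -1.
(a,b)_11: α=2, u≡8; β=1, v≡4 (mod 11); (8|11)=-1, (4|11)=+1; sign (−1)^0·-1^1·+1^2 = -1.
(a,b)_5: α=4, u≡3; β=0, v≡1 (mod 5); (3|5)=-1, (1|5)=+1; sign (−1)^0·-1^0·+1^4 = +1.
|Ram(7, -60214)| = 4, even; anisotropic at {7, 11, 17, 23}.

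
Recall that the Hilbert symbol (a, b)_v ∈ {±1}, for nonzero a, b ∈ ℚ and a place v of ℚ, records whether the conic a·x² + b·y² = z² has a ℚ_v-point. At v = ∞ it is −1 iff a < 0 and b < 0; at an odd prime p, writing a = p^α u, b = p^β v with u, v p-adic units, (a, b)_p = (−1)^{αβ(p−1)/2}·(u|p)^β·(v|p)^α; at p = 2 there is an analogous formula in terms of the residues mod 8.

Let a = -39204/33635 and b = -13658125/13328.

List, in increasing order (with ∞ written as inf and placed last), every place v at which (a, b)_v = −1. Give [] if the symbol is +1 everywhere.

Mod squares: a ≡ -35, b ≡ -221. Check v ∈ {∞, 2, 3, 5, 7, 11, 13, 17, 31, 41}.
v=2: v_2(a)=2, v_2(b)=-4; units ≡ 5, 3 (mod 8); ε·ε+αω+βω = 0·1+2·1+-4·1 ≡ 0  ⇒  (a,b)_2 = +1.
v=31: a=31^-2·(≡26), b=31^0·(≡26) mod 31; (26|31)=-1, (26|31)=-1; (−1)^{-2·0·15}·(-1)^0·(-1)^-2 = +1.
v=∞: -35 < 0 and -221 < 0  ⇒  (a,b)_∞ = -1.
v=11: a=11^2·(≡9), b=11^0·(≡2) mod 11; (9|11)=+1, (2|11)=-1; (−1)^{2·0·5}·(+1)^0·(-1)^2 = +1.
v=13: a=13^0·(≡1), b=13^1·(≡3) mod 13; (1|13)=+1, (3|13)=+1; (−1)^{0·1·6}·(+1)^1·(+1)^0 = +1.
v=41: a=41^0·(≡35), b=41^2·(≡25) mod 41; (35|41)=-1, (25|41)=+1; (−1)^{0·2·20}·(-1)^2·(+1)^0 = +1.
v=5: a=5^-1·(≡3), b=5^4·(≡4) mod 5; (3|5)=-1, (4|5)=+1; (−1)^{-1·4·2}·(-1)^4·(+1)^-1 = +1.
v=3: a=3^4·(≡1), b=3^0·(≡1) mod 3; (1|3)=+1, (1|3)=+1; (−1)^{4·0·1}·(+1)^0·(+1)^4 = +1.
v=17: a=17^0·(≡13), b=17^-1·(≡16) mod 17; (13|17)=+1, (16|17)=+1; (−1)^{0·-1·8}·(+1)^-1·(+1)^0 = +1.
v=7: a=7^-1·(≡1), b=7^-2·(≡5) mod 7; (1|7)=+1, (5|7)=-1; (−1)^{-1·-2·3}·(+1)^-2·(-1)^-1 = -1.
|Ram(-35, -221)| = 2, even; anisotropic at {7, ∞}.

[7, inf]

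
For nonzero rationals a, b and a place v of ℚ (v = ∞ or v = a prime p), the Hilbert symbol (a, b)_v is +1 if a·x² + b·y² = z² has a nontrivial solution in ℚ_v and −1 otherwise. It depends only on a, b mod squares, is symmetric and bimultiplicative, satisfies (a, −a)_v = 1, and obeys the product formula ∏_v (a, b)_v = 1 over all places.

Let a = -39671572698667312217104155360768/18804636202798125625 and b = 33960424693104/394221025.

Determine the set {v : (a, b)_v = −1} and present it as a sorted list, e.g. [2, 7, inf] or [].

[3, 13]

Mod squares: a ≡ -78, b ≡ 39. Check v ∈ {∞, 2, 3, 5, 7, 11, 13, 19, 23}.
v=7: a=7^10·(≡5), b=7^4·(≡4) mod 7; (5|7)=-1, (4|7)=+1; (−1)^{10·4·3}·(-1)^4·(+1)^10 = +1.
v=13: a=13^3·(≡11), b=13^1·(≡9) mod 13; (11|13)=-1, (9|13)=+1; (−1)^{3·1·6}·(-1)^1·(+1)^3 = -1.
v=2: v_2(a)=9, v_2(b)=4; units ≡ 1, 7 (mod 8); ε·ε+αω+βω = 0·1+9·0+4·0 ≡ 0  ⇒  (a,b)_2 = +1.
v=11: a=11^-6·(≡2), b=11^-2·(≡8) mod 11; (2|11)=-1, (8|11)=-1; (−1)^{-6·-2·5}·(-1)^-2·(-1)^-6 = +1.
v=3: a=3^13·(≡1), b=3^5·(≡1) mod 3; (1|3)=+1, (1|3)=+1; (−1)^{13·5·1}·(+1)^5·(+1)^13 = -1.
v=23: a=23^8·(≡20), b=23^4·(≡9) mod 23; (20|23)=-1, (9|23)=+1; (−1)^{8·4·11}·(-1)^4·(+1)^8 = +1.
v=∞: -78 < 0 and 39 > 0  ⇒  (a,b)_∞ = +1.
v=5: a=5^-4·(≡2), b=5^-2·(≡4) mod 5; (2|5)=-1, (4|5)=+1; (−1)^{-4·-2·2}·(-1)^-2·(+1)^-4 = +1.
v=19: a=19^-8·(≡5), b=19^-4·(≡6) mod 19; (5|19)=+1, (6|19)=+1; (−1)^{-8·-4·9}·(+1)^-4·(+1)^-8 = +1.
(-78, 39 / ℚ) ramifies at {3, 13}: a division algebra.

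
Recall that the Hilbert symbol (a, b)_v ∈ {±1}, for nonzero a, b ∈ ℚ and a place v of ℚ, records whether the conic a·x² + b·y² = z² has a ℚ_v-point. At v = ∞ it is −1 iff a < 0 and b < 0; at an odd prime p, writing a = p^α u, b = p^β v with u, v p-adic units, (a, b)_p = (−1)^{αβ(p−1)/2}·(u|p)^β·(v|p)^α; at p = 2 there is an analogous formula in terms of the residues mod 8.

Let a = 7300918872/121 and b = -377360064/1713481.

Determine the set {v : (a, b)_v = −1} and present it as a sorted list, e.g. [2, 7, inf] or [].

(a, b) ≡ (561782, -779) mod (ℚ^×)²; places V = {2, 3, 7, 11, 13, 17, 19, 29, 31, 41, ∞}.
(a,b)_29: α=0, u≡1; β=2, v≡28 (mod 29); (1|29)=+1, (28|29)=+1; sign (−1)^0·+1^2·+1^0 = +1.
(a,b)_17: α=1, u≡9; β=-2, v≡12 (mod 17); (9|17)=+1, (12|17)=-1; sign (−1)^0·+1^-2·-1^1 = -1.
(a,b)_11: α=-2, u≡5; β=-2, v≡10 (mod 11); (5|11)=+1, (10|11)=-1; sign (−1)^0·+1^-2·-1^-2 = +1.
(a,b)_∞: sgn(561782)=+, sgn(-779)=−, so +1.
(a,b)_13: α=1, u≡11; β=0, v≡12 (mod 13); (11|13)=-1, (12|13)=+1; sign (−1)^0·-1^0·+1^1 = +1.
(a,b)_31: α=1, u≡20; β=0, v≡15 (mod 31); (20|31)=+1, (15|31)=-1; sign (−1)^0·+1^0·-1^1 = -1.
(a,b)_3: α=2, u≡2; β=2, v≡1 (mod 3); (2|3)=-1, (1|3)=+1; sign (−1)^0·-1^2·+1^2 = +1.
(a,b)_41: α=1, u≡4; β=1, v≡7 (mod 41); (4|41)=+1, (7|41)=-1; sign (−1)^0·+1^1·-1^1 = -1.
(a,b)_7: α=0, u≡1; β=-2, v≡6 (mod 7); (1|7)=+1, (6|7)=-1; sign (−1)^0·+1^-2·-1^0 = +1.
(a,b)_2: α=3, β=6; u≡3, v≡5 (mod 8); ε(u)ε(v)=1·0, αω(v)=3·1, βω(u)=6·1; sum ≡ 1  ⇒  -1.
(a,b)_19: α=2, u≡11; β=1, v≡6 (mod 19); (11|19)=+1, (6|19)=+1; sign (−1)^0·+1^1·+1^2 = +1.
|Ram(561782, -779)| = 4, even; anisotropic at {2, 17, 31, 41}.

[2, 17, 31, 41]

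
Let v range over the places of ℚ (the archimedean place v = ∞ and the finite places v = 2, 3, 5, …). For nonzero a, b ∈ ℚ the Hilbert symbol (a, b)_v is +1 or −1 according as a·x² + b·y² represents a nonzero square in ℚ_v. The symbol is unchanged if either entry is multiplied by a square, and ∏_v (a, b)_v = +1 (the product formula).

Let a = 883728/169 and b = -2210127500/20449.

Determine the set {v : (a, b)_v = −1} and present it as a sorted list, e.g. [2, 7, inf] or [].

Mod squares: a ≡ 17, b ≡ -3059. Check v ∈ {∞, 2, 3, 5, 7, 11, 13, 17, 19, 23}.
v=3: a=3^2·(≡2), b=3^0·(≡1) mod 3; (2|3)=-1, (1|3)=+1; (−1)^{2·0·1}·(-1)^0·(+1)^2 = +1.
v=17: a=17^1·(≡2), b=17^2·(≡8) mod 17; (2|17)=+1, (8|17)=+1; (−1)^{1·2·8}·(+1)^2·(+1)^1 = +1.
v=23: a=23^0·(≡20), b=23^1·(≡14) mod 23; (20|23)=-1, (14|23)=-1; (−1)^{0·1·11}·(-1)^1·(-1)^0 = -1.
v=7: a=7^0·(≡6), b=7^1·(≡4) mod 7; (6|7)=-1, (4|7)=+1; (−1)^{0·1·3}·(-1)^1·(+1)^0 = -1.
v=∞: 17 > 0 and -3059 < 0  ⇒  (a,b)_∞ = +1.
v=2: v_2(a)=4, v_2(b)=2; units ≡ 1, 5 (mod 8); ε·ε+αω+βω = 0·0+4·1+2·0 ≡ 0  ⇒  (a,b)_2 = +1.
v=5: a=5^0·(≡2), b=5^4·(≡4) mod 5; (2|5)=-1, (4|5)=+1; (−1)^{0·4·2}·(-1)^4·(+1)^0 = +1.
v=13: a=13^-2·(≡1), b=13^-2·(≡1) mod 13; (1|13)=+1, (1|13)=+1; (−1)^{-2·-2·6}·(+1)^-2·(+1)^-2 = +1.
v=11: a=11^0·(≡8), b=11^-2·(≡6) mod 11; (8|11)=-1, (6|11)=-1; (−1)^{0·-2·5}·(-1)^-2·(-1)^0 = +1.
v=19: a=19^2·(≡11), b=19^1·(≡12) mod 19; (11|19)=+1, (12|19)=-1; (−1)^{2·1·9}·(+1)^1·(-1)^2 = +1.
|Ram(17, -3059)| = 2, even; anisotropic at {7, 23}.

[7, 23]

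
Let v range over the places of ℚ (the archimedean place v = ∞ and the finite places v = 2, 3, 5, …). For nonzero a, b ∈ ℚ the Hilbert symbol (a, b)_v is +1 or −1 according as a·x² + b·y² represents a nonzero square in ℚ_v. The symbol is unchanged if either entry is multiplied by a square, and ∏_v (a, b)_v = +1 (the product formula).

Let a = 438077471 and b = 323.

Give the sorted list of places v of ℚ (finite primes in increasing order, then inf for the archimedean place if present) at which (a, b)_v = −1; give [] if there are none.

Mod squares: a ≡ 4199, b ≡ 323. Check v ∈ {∞, 2, 13, 17, 19}.
v=∞: 4199 > 0 and 323 > 0  ⇒  (a,b)_∞ = +1.
v=17: a=17^3·(≡2), b=17^1·(≡2) mod 17; (2|17)=+1, (2|17)=+1; (−1)^{3·1·8}·(+1)^1·(+1)^3 = +1.
v=2: v_2(a)=0, v_2(b)=0; units ≡ 7, 3 (mod 8); ε·ε+αω+βω = 1·1+0·1+0·0 ≡ 1  ⇒  (a,b)_2 = -1.
v=19: a=19^3·(≡10), b=19^1·(≡17) mod 19; (10|19)=-1, (17|19)=+1; (−1)^{3·1·9}·(-1)^1·(+1)^3 = +1.
v=13: a=13^1·(≡5), b=13^0·(≡11) mod 13; (5|13)=-1, (11|13)=-1; (−1)^{1·0·6}·(-1)^0·(-1)^1 = -1.
Ram(4199, 323) = {2, 13}; no ℚ_2-point on the conic.

[2, 13]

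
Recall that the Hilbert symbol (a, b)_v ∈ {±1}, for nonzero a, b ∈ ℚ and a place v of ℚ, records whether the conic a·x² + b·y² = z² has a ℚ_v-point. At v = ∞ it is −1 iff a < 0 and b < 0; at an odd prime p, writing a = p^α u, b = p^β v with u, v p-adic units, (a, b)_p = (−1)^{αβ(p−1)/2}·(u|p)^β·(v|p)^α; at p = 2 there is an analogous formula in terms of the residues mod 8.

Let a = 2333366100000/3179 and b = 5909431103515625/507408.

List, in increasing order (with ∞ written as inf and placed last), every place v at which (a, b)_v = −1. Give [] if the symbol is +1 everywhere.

(a, b) ≡ (3190, 770385) mod (ℚ^×)²; places V = {2, 3, 5, 7, 11, 13, 17, 23, 29, 31, ∞}.
(a,b)_∞: sgn(3190)=+, sgn(770385)=+, so +1.
(a,b)_5: α=5, u≡3; β=11, v≡3 (mod 5); (3|5)=-1, (3|5)=-1; sign (−1)^0·-1^11·-1^5 = +1.
(a,b)_23: α=2, u≡4; β=3, v≡7 (mod 23); (4|23)=+1, (7|23)=-1; sign (−1)^0·+1^3·-1^2 = +1.
(a,b)_29: α=1, u≡5; β=1, v≡5 (mod 29); (5|29)=+1, (5|29)=+1; sign (−1)^0·+1^1·+1^1 = +1.
(a,b)_31: α=0, u≡1; β=-2, v≡19 (mod 31); (1|31)=+1, (19|31)=+1; sign (−1)^0·+1^-2·+1^0 = +1.
(a,b)_7: α=0, u≡5; β=3, v≡4 (mod 7); (5|7)=-1, (4|7)=+1; sign (−1)^0·-1^3·+1^0 = -1.
(a,b)_11: α=-1, u≡4; β=-1, v≡3 (mod 11); (4|11)=+1, (3|11)=+1; sign (−1)^1·+1^-1·+1^-1 = -1.
(a,b)_13: α=2, u≡7; β=0, v≡2 (mod 13); (7|13)=-1, (2|13)=-1; sign (−1)^0·-1^0·-1^2 = +1.
(a,b)_3: α=2, u≡1; β=-1, v≡1 (mod 3); (1|3)=+1, (1|3)=+1; sign (−1)^0·+1^-1·+1^2 = +1.
(a,b)_2: α=5, β=-4; u≡3, v≡1 (mod 8); ε(u)ε(v)=1·0, αω(v)=5·0, βω(u)=-4·1; sum ≡ 0  ⇒  +1.
(a,b)_17: α=-2, u≡12; β=0, v≡1 (mod 17); (12|17)=-1, (1|17)=+1; sign (−1)^0·-1^0·+1^-2 = +1.
|Ram(3190, 770385)| = 2, even; anisotropic at {7, 11}.

[7, 11]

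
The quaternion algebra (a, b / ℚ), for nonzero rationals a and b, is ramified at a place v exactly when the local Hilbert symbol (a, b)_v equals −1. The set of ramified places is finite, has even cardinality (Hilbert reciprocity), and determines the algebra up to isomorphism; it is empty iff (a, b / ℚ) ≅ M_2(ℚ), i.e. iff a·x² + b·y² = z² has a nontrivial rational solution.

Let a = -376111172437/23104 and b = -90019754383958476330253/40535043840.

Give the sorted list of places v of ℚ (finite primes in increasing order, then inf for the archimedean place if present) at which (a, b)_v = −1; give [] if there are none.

(a, b) ≡ (-13, -1155) mod (ℚ^×)²; places V = {2, 3, 5, 7, 11, 13, 19, 47, ∞}.
(a,b)_2: α=-6, β=-8; u≡3, v≡5 (mod 8); ε(u)ε(v)=1·0, αω(v)=-6·1, βω(u)=-8·1; sum ≡ 0  ⇒  +1.
(a,b)_∞: sgn(-13)=−, sgn(-1155)=−, so -1.
(a,b)_13: α=1, u≡4; β=2, v≡2 (mod 13); (4|13)=+1, (2|13)=-1; sign (−1)^0·+1^2·-1^1 = -1.
(a,b)_3: α=0, u≡2; β=-5, v≡2 (mod 3); (2|3)=-1, (2|3)=-1; sign (−1)^0·-1^-5·-1^0 = -1.
(a,b)_47: α=4, u≡21; β=8, v≡39 (mod 47); (21|47)=+1, (39|47)=-1; sign (−1)^0·+1^8·-1^4 = +1.
(a,b)_5: α=0, u≡2; β=-1, v≡4 (mod 5); (2|5)=-1, (4|5)=+1; sign (−1)^0·-1^-1·+1^0 = -1.
(a,b)_11: α=2, u≡1; β=3, v≡4 (mod 11); (1|11)=+1, (4|11)=+1; sign (−1)^0·+1^3·+1^2 = +1.
(a,b)_19: α=-2, u≡16; β=-4, v≡7 (mod 19); (16|19)=+1, (7|19)=+1; sign (−1)^0·+1^-4·+1^-2 = +1.
(a,b)_7: α=2, u≡1; β=5, v≡6 (mod 7); (1|7)=+1, (6|7)=-1; sign (−1)^0·+1^5·-1^2 = +1.
(-13, -1155 / ℚ) ramifies at {3, 5, 13, ∞}: a division algebra.

[3, 5, 13, inf]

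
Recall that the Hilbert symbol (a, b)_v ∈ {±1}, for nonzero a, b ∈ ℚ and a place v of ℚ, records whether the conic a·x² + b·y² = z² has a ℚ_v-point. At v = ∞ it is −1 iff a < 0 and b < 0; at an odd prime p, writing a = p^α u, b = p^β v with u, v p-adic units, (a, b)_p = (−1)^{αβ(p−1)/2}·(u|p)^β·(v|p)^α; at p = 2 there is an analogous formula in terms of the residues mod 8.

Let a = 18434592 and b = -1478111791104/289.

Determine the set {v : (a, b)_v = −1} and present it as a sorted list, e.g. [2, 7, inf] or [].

[3, 13]

Mod squares: a ≡ 2, b ≡ -1794. Check v ∈ {∞, 2, 3, 11, 13, 17, 23}.
v=11: a=11^2·(≡2), b=11^0·(≡10) mod 11; (2|11)=-1, (10|11)=-1; (−1)^{2·0·5}·(-1)^0·(-1)^2 = +1.
v=3: a=3^2·(≡2), b=3^3·(≡2) mod 3; (2|3)=-1, (2|3)=-1; (−1)^{2·3·1}·(-1)^3·(-1)^2 = -1.
v=2: v_2(a)=5, v_2(b)=11; units ≡ 1, 7 (mod 8); ε·ε+αω+βω = 0·1+5·0+11·0 ≡ 0  ⇒  (a,b)_2 = +1.
v=23: a=23^2·(≡3), b=23^3·(≡14) mod 23; (3|23)=+1, (14|23)=-1; (−1)^{2·3·11}·(+1)^3·(-1)^2 = +1.
v=∞: 2 > 0 and -1794 < 0  ⇒  (a,b)_∞ = +1.
v=17: a=17^0·(≡13), b=17^-2·(≡2) mod 17; (13|17)=+1, (2|17)=+1; (−1)^{0·-2·8}·(+1)^-2·(+1)^0 = +1.
v=13: a=13^0·(≡7), b=13^3·(≡11) mod 13; (7|13)=-1, (11|13)=-1; (−1)^{0·3·6}·(-1)^3·(-1)^0 = -1.
|Ram(2, -1794)| = 2, even; anisotropic at {3, 13}.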